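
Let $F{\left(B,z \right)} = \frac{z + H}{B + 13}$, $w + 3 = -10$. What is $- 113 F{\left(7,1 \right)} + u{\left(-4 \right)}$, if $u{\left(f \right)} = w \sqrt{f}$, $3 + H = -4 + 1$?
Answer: $\frac{113}{4} - 26 i \approx 28.25 - 26.0 i$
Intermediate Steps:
$H = -6$ ($H = -3 + \left(-4 + 1\right) = -3 - 3 = -6$)
$w = -13$ ($w = -3 - 10 = -13$)
$u{\left(f \right)} = - 13 \sqrt{f}$
$F{\left(B,z \right)} = \frac{-6 + z}{13 + B}$ ($F{\left(B,z \right)} = \frac{z - 6}{B + 13} = \frac{-6 + z}{13 + B}$)
$- 113 F{\left(7,1 \right)} + u{\left(-4 \right)} = - 113 \frac{-6 + 1}{13 + 7} - 13 \sqrt{-4} = - 113 \cdot \frac{1}{20} \left(-5\right) - 13 \cdot 2 i = - 113 \cdot \frac{1}{20} \left(-5\right) - 26 i = \left(-113\right) \left(- \frac{1}{4}\right) - 26 i = \frac{113}{4} - 26 i$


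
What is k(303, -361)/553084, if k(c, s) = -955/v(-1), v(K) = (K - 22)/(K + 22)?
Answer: 2865/1817276 ≈ 0.0015765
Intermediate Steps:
v(K) = (-22 + K)/(22 + K)
k(c, s) = 20055/23 (k(c, s) = -955*(22 - 1)/(-22 - 1) = -955/(-23/21) = -955*(-21/23) = 20055/23)
k(303, -361)/553084 = (20055/23)/553084 = (20055/23)*(1/553084) = 2865/1817276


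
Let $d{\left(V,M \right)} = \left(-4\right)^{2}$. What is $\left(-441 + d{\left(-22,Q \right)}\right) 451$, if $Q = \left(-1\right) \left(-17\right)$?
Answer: $-191675$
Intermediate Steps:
$Q = 17$
$d{\left(V,M \right)} = 16$
$\left(-441 + d{\left(-22,Q \right)}\right) 451 = \left(-441 + 16\right) 451 = \left(-425\right) 451 = -191675$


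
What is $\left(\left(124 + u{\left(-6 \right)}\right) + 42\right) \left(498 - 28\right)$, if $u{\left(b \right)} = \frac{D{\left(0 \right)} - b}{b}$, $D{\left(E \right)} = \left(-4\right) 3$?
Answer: $78490$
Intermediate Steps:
$D{\left(E \right)} = -12$
$u{\left(b \right)} = \frac{-12 - b}{b}$
$\left(\left(124 + u{\left(-6 \right)}\right) + 42\right) \left(498 - 28\right) = \left(\left(124 + \frac{-12 - -6}{-6}\right) + 42\right) \left(498 - 28\right) = \left(\left(124 - \frac{-12 + 6}{6}\right) + 42\right) 470 = \left(\left(124 - -1\right) + 42\right) 470 = \left(\left(124 + 1\right) + 42\right) 470 = \left(125 + 42\right) 470 = 167 \cdot 470 = 78490$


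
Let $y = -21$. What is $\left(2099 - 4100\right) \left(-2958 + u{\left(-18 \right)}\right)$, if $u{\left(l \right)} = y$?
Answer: $5960979$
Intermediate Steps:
$u{\left(l \right)} = -21$
$\left(2099 - 4100\right) \left(-2958 + u{\left(-18 \right)}\right) = \left(2099 - 4100\right) \left(-2958 - 21\right) = \left(-2001\right) \left(-2979\right) = 5960979$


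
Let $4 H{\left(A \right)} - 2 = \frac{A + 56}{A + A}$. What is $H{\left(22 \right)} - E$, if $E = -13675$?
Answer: $\frac{1203483}{88} \approx 13676.0$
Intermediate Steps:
$H{\left(A \right)} = \frac{1}{2} + \frac{56 + A}{8 A}$ ($H{\left(A \right)} = \frac{1}{2} + \frac{\left(A + 56\right) \frac{1}{A + A}}{4} = \frac{1}{2} + \frac{\left(56 + A\right) \frac{1}{2 A}}{4} = \frac{1}{2} + \frac{\frac{1}{2} \frac{1}{A} \left(56 + A\right)}{4} = \frac{1}{2} + \frac{56 + A}{8 A}$)
$H{\left(22 \right)} - E = \left(\frac{5}{8} + \frac{7}{22}\right) - -13675 = \left(\frac{5}{8} + 7 \cdot \frac{1}{22}\right) + 13675 = \left(\frac{5}{8} + \frac{7}{22}\right) + 13675 = \frac{83}{88} + 13675 = \frac{1203483}{88}$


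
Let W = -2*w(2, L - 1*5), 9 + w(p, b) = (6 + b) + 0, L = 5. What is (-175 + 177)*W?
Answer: 12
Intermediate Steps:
w(p, b) = -3 + b (w(p, b) = -9 + ((6 + b) + 0) = -9 + (6 + b) = -3 + b)
W = 6 (W = -2*(-3 + (5 - 1*5)) = -2*(-3 + (5 - 5)) = -2*(-3 + 0) = -2*(-3) = 6)
(-175 + 177)*W = (-175 + 177)*6 = 2*6 = 12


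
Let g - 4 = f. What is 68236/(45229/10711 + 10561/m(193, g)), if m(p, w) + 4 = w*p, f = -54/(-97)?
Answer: 62064510844728/14813286709 ≈ 4189.8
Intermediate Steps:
f = 54/97 (f = -54*(-1/97) = 54/97 ≈ 0.55670)
g = 442/97 (g = 4 + 54/97 = 442/97 ≈ 4.5567)
m(p, w) = -4 + p*w (m(p, w) = -4 + w*p = -4 + p*w)
68236/(45229/10711 + 10561/m(193, g)) = 68236/(45229/10711 + 10561/(-4 + 193*(442/97))) = 68236/(45229*(1/10711) + 10561/(-4 + 85306/97)) = 68236/(45229/10711 + 10561/(84918/97)) = 68236/(45229/10711 + 10561*(97/84918)) = 68236/(45229/10711 + 1024417/84918) = 68236/(14813286709/909556698) = 68236*(909556698/14813286709) = 62064510844728/14813286709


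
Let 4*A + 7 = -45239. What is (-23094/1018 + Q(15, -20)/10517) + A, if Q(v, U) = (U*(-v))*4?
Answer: -121346038317/10706306 ≈ -11334.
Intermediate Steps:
A = -22623/2 (A = -7/4 + (¼)*(-45239) = -7/4 - 45239/4 = -22623/2 ≈ -11312.)
Q(v, U) = -4*U*v (Q(v, U) = -U*v*4 = -4*U*v)
(-23094/1018 + Q(15, -20)/10517) + A = (-23094/1018 - 4*(-20)*15/10517) - 22623/2 = (-23094*1/1018 + 1200*(1/10517)) - 22623/2 = (-11547/509 + 1200/10517) - 22623/2 = -120828999/5353153 - 22623/2 = -121346038317/10706306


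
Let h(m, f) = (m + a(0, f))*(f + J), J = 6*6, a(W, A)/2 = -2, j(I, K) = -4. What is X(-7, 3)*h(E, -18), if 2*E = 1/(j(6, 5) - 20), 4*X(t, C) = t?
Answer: 4053/32 ≈ 126.66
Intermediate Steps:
X(t, C) = t/4
a(W, A) = -4 (a(W, A) = 2*(-2) = -4)
J = 36
E = -1/48 (E = 1/(2*(-4 - 20)) = (½)/(-24) = (½)*(-1/24) = -1/48 ≈ -0.020833)
h(m, f) = (-4 + m)*(36 + f) (h(m, f) = (m - 4)*(f + 36) = (-4 + m)*(36 + f))
X(-7, 3)*h(E, -18) = ((¼)*(-7))*(-144 - 4*(-18) + 36*(-1/48) - 18*(-1/48)) = -7*(-144 + 72 - ¾ + 3/8)/4 = -7/4*(-579/8) = 4053/32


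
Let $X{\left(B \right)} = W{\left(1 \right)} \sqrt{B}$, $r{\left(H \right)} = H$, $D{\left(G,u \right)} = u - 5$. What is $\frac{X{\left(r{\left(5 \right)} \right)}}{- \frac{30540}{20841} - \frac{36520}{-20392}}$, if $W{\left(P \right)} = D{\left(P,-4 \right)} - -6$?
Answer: $- \frac{53123709 \sqrt{5}}{5764235} \approx -20.608$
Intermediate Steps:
$D{\left(G,u \right)} = -5 + u$
$W{\left(P \right)} = -3$ ($W{\left(P \right)} = \left(-5 - 4\right) - -6 = -9 + 6 = -3$)
$X{\left(B \right)} = - 3 \sqrt{B}$
$\frac{X{\left(r{\left(5 \right)} \right)}}{- \frac{30540}{20841} - \frac{36520}{-20392}} = \frac{\left(-3\right) \sqrt{5}}{- \frac{30540}{20841} - \frac{36520}{-20392}} = \frac{\left(-3\right) \sqrt{5}}{\left(-30540\right) \frac{1}{20841} - - \frac{4565}{2549}} = \frac{\left(-3\right) \sqrt{5}}{- \frac{10180}{6947} + \frac{4565}{2549}} = \frac{\left(-3\right) \sqrt{5}}{\frac{5764235}{17707903}} = - 3 \sqrt{5} \cdot \frac{17707903}{5764235} = - \frac{53123709 \sqrt{5}}{5764235}$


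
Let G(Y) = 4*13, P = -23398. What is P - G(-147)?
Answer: -23450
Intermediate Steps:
G(Y) = 52
P - G(-147) = -23398 - 1*52 = -23398 - 52 = -23450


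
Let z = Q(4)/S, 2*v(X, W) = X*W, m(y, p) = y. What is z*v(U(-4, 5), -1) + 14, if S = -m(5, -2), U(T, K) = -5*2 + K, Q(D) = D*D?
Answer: 6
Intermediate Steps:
Q(D) = D**2
U(T, K) = -10 + K
S = -5 (S = -1*5 = -5)
v(X, W) = W*X/2 (v(X, W) = (X*W)/2 = (W*X)/2 = W*X/2)
z = -16/5 (z = 4**2/(-5) = 16*(-1/5) = -16/5 ≈ -3.2000)
z*v(U(-4, 5), -1) + 14 = -8*(-1)*(-10 + 5)/5 + 14 = -8*(-1)*(-5)/5 + 14 = -16/5*5/2 + 14 = -8 + 14 = 6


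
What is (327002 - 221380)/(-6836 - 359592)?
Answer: -52811/183214 ≈ -0.28825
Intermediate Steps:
(327002 - 221380)/(-6836 - 359592) = 105622/(-366428) = 105622*(-1/366428) = -52811/183214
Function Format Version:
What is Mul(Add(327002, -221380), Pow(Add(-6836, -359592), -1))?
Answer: Rational(-52811, 183214) ≈ -0.28825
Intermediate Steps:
Mul(Add(327002, -221380), Pow(Add(-6836, -359592), -1)) = Mul(105622, Pow(-366428, -1)) = Mul(105622, Rational(-1, 366428)) = Rational(-52811, 183214)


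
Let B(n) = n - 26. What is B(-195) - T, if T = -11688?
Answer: 11467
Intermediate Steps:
B(n) = -26 + n
B(-195) - T = (-26 - 195) - 1*(-11688) = -221 + 11688 = 11467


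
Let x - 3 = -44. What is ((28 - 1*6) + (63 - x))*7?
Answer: 882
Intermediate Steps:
x = -41 (x = 3 - 44 = -41)
((28 - 1*6) + (63 - x))*7 = ((28 - 1*6) + (63 - 1*(-41)))*7 = ((28 - 6) + (63 + 41))*7 = (22 + 104)*7 = 126*7 = 882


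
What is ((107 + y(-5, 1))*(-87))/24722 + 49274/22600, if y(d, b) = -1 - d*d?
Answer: 264722407/139679300 ≈ 1.8952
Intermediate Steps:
y(d, b) = -1 - d**2
((107 + y(-5, 1))*(-87))/24722 + 49274/22600 = ((107 + (-1 - 1*(-5)**2))*(-87))/24722 + 49274/22600 = ((107 + (-1 - 1*25))*(-87))*(1/24722) + 49274*(1/22600) = ((107 + (-1 - 25))*(-87))*(1/24722) + 24637/11300 = ((107 - 26)*(-87))*(1/24722) + 24637/11300 = (81*(-87))*(1/24722) + 24637/11300 = -7047*1/24722 + 24637/11300 = -7047/24722 + 24637/11300 = 264722407/139679300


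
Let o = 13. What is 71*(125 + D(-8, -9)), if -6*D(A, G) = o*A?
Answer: 30317/3 ≈ 10106.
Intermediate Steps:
D(A, G) = -13*A/6
71*(125 + D(-8, -9)) = 71*(125 - 13/6*(-8)) = 71*(125 + 52/3) = 71*(427/3) = 30317/3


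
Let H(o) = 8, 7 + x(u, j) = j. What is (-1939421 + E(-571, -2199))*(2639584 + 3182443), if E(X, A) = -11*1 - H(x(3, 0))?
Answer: -11291472044880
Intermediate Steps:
x(u, j) = -7 + j
E(X, A) = -19 (E(X, A) = -11*1 - 1*8 = -11 - 8 = -19)
(-1939421 + E(-571, -2199))*(2639584 + 3182443) = (-1939421 - 19)*(2639584 + 3182443) = -1939440*5822027 = -11291472044880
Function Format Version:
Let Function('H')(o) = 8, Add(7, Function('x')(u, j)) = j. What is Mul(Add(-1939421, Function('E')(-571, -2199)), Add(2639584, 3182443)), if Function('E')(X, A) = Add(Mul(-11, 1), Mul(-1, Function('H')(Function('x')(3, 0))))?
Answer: -11291472044880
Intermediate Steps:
Function('x')(u, j) = Add(-7, j)
Function('E')(X, A) = -19 (Function('E')(X, A) = Add(Mul(-11, 1), Mul(-1, 8)) = Add(-11, -8) = -19)
Mul(Add(-1939421, Function('E')(-571, -2199)), Add(2639584, 3182443)) = Mul(Add(-1939421, -19), Add(2639584, 3182443)) = Mul(-1939440, 5822027) = -11291472044880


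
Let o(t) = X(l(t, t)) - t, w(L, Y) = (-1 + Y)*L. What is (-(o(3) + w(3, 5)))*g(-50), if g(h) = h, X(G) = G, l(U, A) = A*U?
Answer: 900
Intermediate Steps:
w(L, Y) = L*(-1 + Y)
o(t) = t² - t (o(t) = t*t - t = t² - t)
(-(o(3) + w(3, 5)))*g(-50) = -(3*(-1 + 3) + 3*(-1 + 5))*(-50) = -(3*2 + 3*4)*(-50) = -(6 + 12)*(-50) = -1*18*(-50) = -18*(-50) = 900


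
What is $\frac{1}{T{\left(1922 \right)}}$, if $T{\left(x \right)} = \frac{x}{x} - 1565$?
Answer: $- \frac{1}{1564} \approx -0.00063939$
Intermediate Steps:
$T{\left(x \right)} = -1564$ ($T{\left(x \right)} = 1 - 1565 = -1564$)
$\frac{1}{T{\left(1922 \right)}} = \frac{1}{-1564} = - \frac{1}{1564}$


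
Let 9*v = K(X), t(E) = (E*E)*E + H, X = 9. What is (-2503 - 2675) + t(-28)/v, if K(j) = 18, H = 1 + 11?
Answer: -16148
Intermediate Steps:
H = 12
t(E) = 12 + E³ (t(E) = (E*E)*E + 12 = E²*E + 12 = E³ + 12 = 12 + E³)
v = 2 (v = (⅑)*18 = 2)
(-2503 - 2675) + t(-28)/v = (-2503 - 2675) + (12 + (-28)³)/2 = -5178 + (12 - 21952)*(½) = -5178 - 21940*½ = -5178 - 10970 = -16148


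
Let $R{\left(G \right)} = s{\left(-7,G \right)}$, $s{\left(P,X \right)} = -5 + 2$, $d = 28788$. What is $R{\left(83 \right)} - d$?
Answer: $-28791$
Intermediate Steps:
$s{\left(P,X \right)} = -3$
$R{\left(G \right)} = -3$
$R{\left(83 \right)} - d = -3 - 28788 = -28791$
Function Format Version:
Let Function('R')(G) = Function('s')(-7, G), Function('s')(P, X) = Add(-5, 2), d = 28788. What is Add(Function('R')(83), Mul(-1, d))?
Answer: -28791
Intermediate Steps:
Function('s')(P, X) = -3
Function('R')(G) = -3
Add(Function('R')(83), Mul(-1, d)) = Add(-3, Mul(-1, 28788)) = Add(-3, -28788) = -28791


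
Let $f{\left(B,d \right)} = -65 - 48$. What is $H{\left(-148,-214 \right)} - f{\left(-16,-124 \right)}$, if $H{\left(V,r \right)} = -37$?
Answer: $76$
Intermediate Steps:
$f{\left(B,d \right)} = -113$
$H{\left(-148,-214 \right)} - f{\left(-16,-124 \right)} = -37 - -113 = -37 + 113 = 76$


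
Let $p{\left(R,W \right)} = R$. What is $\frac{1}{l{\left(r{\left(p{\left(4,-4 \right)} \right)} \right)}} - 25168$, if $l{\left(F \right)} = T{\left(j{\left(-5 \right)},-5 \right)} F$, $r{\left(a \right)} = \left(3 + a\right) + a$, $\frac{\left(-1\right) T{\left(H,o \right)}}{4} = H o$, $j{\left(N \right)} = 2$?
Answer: $- \frac{11073919}{440} \approx -25168.0$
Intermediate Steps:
$T{\left(H,o \right)} = - 4 H o$
$r{\left(a \right)} = 3 + 2 a$
$l{\left(F \right)} = 40 F$ ($l{\left(F \right)} = \left(-4\right) 2 \left(-5\right) F = 40 F$)
$\frac{1}{l{\left(r{\left(p{\left(4,-4 \right)} \right)} \right)}} - 25168 = \frac{1}{40 \left(3 + 2 \cdot 4\right)} - 25168 = \frac{1}{40 \left(3 + 8\right)} - 25168 = \frac{1}{40 \cdot 11} - 25168 = \frac{1}{440} - 25168 = - \frac{11073919}{440}$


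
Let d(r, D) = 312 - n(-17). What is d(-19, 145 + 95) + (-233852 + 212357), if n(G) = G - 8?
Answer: -21158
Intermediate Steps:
n(G) = -8 + G
d(r, D) = 337 (d(r, D) = 312 - (-8 - 17) = 312 - 1*(-25) = 312 + 25 = 337)
d(-19, 145 + 95) + (-233852 + 212357) = 337 + (-233852 + 212357) = 337 - 21495 = -21158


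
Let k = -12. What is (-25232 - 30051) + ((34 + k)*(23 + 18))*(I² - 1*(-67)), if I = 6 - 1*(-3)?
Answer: 78213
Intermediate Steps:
I = 9 (I = 6 + 3 = 9)
(-25232 - 30051) + ((34 + k)*(23 + 18))*(I² - 1*(-67)) = (-25232 - 30051) + ((34 - 12)*(23 + 18))*(9² - 1*(-67)) = -55283 + (22*41)*(81 + 67) = -55283 + 902*148 = -55283 + 133496 = 78213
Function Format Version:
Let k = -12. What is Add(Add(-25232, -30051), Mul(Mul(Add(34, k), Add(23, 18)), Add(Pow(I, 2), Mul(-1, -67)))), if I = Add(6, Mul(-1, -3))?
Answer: 78213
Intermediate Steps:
I = 9 (I = Add(6, 3) = 9)
Add(Add(-25232, -30051), Mul(Mul(Add(34, k), Add(23, 18)), Add(Pow(I, 2), Mul(-1, -67)))) = Add(Add(-25232, -30051), Mul(Mul(Add(34, -12), Add(23, 18)), Add(Pow(9, 2), Mul(-1, -67)))) = Add(-55283, Mul(Mul(22, 41), Add(81, 67))) = Add(-55283, Mul(902, 148)) = Add(-55283, 133496) = 78213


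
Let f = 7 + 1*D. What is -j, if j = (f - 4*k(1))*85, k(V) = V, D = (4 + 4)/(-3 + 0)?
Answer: -85/3 ≈ -28.333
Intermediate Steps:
D = -8/3 (D = 8/(-3) = 8*(-1/3) = -8/3 ≈ -2.6667)
f = 13/3 (f = 7 + 1*(-8/3) = 7 - 8/3 = 13/3 ≈ 4.3333)
j = 85/3 (j = (13/3 - 4*1)*85 = (13/3 - 4)*85 = (1/3)*85 = 85/3 ≈ 28.333)
-j = -1*85/3 = -85/3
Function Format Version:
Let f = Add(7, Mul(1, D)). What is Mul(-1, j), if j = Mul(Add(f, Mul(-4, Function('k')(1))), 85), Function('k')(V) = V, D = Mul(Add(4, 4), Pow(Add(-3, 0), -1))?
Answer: Rational(-85, 3) ≈ -28.333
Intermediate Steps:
D = Rational(-8, 3) (D = Mul(8, Pow(-3, -1)) = Mul(8, Rational(-1, 3)) = Rational(-8, 3) ≈ -2.6667)
f = Rational(13, 3) (f = Add(7, Mul(1, Rational(-8, 3))) = Add(7, Rational(-8, 3)) = Rational(13, 3) ≈ 4.3333)
j = Rational(85, 3) (j = Mul(Add(Rational(13, 3), Mul(-4, 1)), 85) = Mul(Add(Rational(13, 3), -4), 85) = Mul(Rational(1, 3), 85) = Rational(85, 3) ≈ 28.333)
Mul(-1, j) = Mul(-1, Rational(85, 3)) = Rational(-85, 3)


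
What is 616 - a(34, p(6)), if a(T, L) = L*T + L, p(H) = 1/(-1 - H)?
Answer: 621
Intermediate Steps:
a(T, L) = L + L*T
616 - a(34, p(6)) = 616 - (-1/(1 + 6))*(1 + 34) = 616 - (-1/7)*35 = 616 - (-1*⅐)*35 = 616 - (-1)*35/7 = 616 - 1*(-5) = 616 + 5 = 621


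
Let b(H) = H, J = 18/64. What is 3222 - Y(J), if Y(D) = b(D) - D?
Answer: 3222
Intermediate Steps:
J = 9/32 (J = 18*(1/64) = 9/32 ≈ 0.28125)
Y(D) = 0 (Y(D) = D - D = 0)
3222 - Y(J) = 3222 - 1*0 = 3222 + 0 = 3222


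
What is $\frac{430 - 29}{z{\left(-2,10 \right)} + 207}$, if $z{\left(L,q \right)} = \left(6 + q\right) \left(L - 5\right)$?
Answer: $\frac{401}{95} \approx 4.2211$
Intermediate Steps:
$z{\left(L,q \right)} = \left(-5 + L\right) \left(6 + q\right)$ ($z{\left(L,q \right)} = \left(6 + q\right) \left(-5 + L\right) = \left(-5 + L\right) \left(6 + q\right)$)
$\frac{430 - 29}{z{\left(-2,10 \right)} + 207} = \frac{430 - 29}{\left(-30 - 50 + 6 \left(-2\right) - 20\right) + 207} = \frac{401}{\left(-30 - 50 - 12 - 20\right) + 207} = \frac{401}{-112 + 207} = \frac{401}{95}$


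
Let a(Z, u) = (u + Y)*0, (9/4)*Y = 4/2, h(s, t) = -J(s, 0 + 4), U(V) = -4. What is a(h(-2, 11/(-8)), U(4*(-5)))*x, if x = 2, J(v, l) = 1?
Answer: 0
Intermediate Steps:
h(s, t) = -1 (h(s, t) = -1*1 = -1)
Y = 8/9 (Y = 4*(4/2)/9 = 4*(4*(1/2))/9 = (4/9)*2 = 8/9 ≈ 0.88889)
a(Z, u) = 0 (a(Z, u) = (u + 8/9)*0 = (8/9 + u)*0 = 0)
a(h(-2, 11/(-8)), U(4*(-5)))*x = 0*2 = 0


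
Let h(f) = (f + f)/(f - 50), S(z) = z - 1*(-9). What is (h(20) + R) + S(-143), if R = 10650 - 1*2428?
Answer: 24260/3 ≈ 8086.7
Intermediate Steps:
S(z) = 9 + z (S(z) = z + 9 = 9 + z)
R = 8222 (R = 10650 - 2428 = 8222)
h(f) = 2*f/(-50 + f) (h(f) = (2*f)/(-50 + f) = 2*f/(-50 + f))
(h(20) + R) + S(-143) = (2*20/(-50 + 20) + 8222) + (9 - 143) = (2*20/(-30) + 8222) - 134 = (2*20*(-1/30) + 8222) - 134 = (-4/3 + 8222) - 134 = 24662/3 - 134 = 24260/3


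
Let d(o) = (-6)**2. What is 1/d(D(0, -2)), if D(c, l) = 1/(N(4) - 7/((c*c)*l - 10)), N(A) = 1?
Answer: 1/36 ≈ 0.027778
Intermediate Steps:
D(c, l) = 1/(1 - 7/(-10 + l*c**2)) (D(c, l) = 1/(1 - 7/((c*c)*l - 10)) = 1/(1 - 7/(c**2*l - 10)) = 1/(1 - 7/(l*c**2 - 10)) = 1/(1 - 7/(-10 + l*c**2)))
d(o) = 36
1/d(D(0, -2)) = 1/36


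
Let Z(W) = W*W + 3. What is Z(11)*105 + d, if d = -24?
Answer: 12996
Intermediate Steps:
Z(W) = 3 + W² (Z(W) = W² + 3 = 3 + W²)
Z(11)*105 + d = (3 + 11²)*105 - 24 = (3 + 121)*105 - 24 = 124*105 - 24 = 13020 - 24 = 12996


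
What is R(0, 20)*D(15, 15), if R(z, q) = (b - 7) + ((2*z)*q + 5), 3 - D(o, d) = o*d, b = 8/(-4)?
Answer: 888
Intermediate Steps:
b = -2 (b = 8*(-¼) = -2)
D(o, d) = 3 - d*o (D(o, d) = 3 - o*d = 3 - d*o)
R(z, q) = -4 + 2*q*z (R(z, q) = (-2 - 7) + ((2*z)*q + 5) = -9 + (2*q*z + 5) = -9 + (5 + 2*q*z) = -4 + 2*q*z)
R(0, 20)*D(15, 15) = (-4 + 2*20*0)*(3 - 1*15*15) = (-4 + 0)*(3 - 225) = -4*(-222) = 888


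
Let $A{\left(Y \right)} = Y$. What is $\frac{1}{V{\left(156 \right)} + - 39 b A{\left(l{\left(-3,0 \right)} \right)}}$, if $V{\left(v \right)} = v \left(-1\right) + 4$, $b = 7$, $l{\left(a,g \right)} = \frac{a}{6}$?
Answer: $- \frac{2}{31} \approx -0.064516$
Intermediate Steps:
$l{\left(a,g \right)} = \frac{a}{6}$ ($l{\left(a,g \right)} = a \frac{1}{6} = \frac{a}{6}$)
$V{\left(v \right)} = 4 - v$ ($V{\left(v \right)} = - v + 4 = 4 - v$)
$\frac{1}{V{\left(156 \right)} + - 39 b A{\left(l{\left(-3,0 \right)} \right)}} = \frac{1}{\left(4 - 156\right) + \left(-39\right) 7 \cdot \frac{1}{6} \left(-3\right)} = \frac{1}{\left(4 - 156\right) - - \frac{273}{2}} = \frac{1}{-152 + \frac{273}{2}} = \frac{1}{- \frac{31}{2}} = - \frac{2}{31}$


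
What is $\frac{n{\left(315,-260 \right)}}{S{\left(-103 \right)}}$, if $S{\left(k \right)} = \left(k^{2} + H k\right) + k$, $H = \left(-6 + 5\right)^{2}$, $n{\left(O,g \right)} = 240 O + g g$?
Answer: $\frac{143200}{10403} \approx 13.765$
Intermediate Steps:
$n{\left(O,g \right)} = g^{2} + 240 O$ ($n{\left(O,g \right)} = 240 O + g^{2} = g^{2} + 240 O$)
$H = 1$ ($H = \left(-1\right)^{2} = 1$)
$S{\left(k \right)} = k^{2} + 2 k$ ($S{\left(k \right)} = \left(k^{2} + 1 k\right) + k = \left(k^{2} + k\right) + k = \left(k + k^{2}\right) + k = k^{2} + 2 k$)
$\frac{n{\left(315,-260 \right)}}{S{\left(-103 \right)}} = \frac{\left(-260\right)^{2} + 240 \cdot 315}{\left(-103\right) \left(2 - 103\right)} = \frac{67600 + 75600}{\left(-103\right) \left(-101\right)} = \frac{143200}{10403}$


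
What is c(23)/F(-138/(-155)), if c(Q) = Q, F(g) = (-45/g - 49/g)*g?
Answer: -23/94 ≈ -0.24468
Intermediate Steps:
F(g) = -94 (F(g) = (-94/g)*g = -94)
c(23)/F(-138/(-155)) = 23/(-94) = 23*(-1/94) = -23/94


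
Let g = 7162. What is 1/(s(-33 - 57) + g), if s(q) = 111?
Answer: 1/7273 ≈ 0.00013749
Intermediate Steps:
1/(s(-33 - 57) + g) = 1/(111 + 7162) = 1/7273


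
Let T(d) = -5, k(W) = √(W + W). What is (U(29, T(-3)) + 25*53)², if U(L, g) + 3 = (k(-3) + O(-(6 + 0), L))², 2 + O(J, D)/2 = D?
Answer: 17839840 + 914112*I*√6 ≈ 1.784e+7 + 2.2391e+6*I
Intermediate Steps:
k(W) = √2*√W (k(W) = √(2*W) = √2*√W)
O(J, D) = -4 + 2*D
U(L, g) = -3 + (-4 + 2*L + I*√6)² (U(L, g) = -3 + (√2*√(-3) + (-4 + 2*L))² = -3 + (√2*(I*√3) + (-4 + 2*L))² = -3 + (I*√6 + (-4 + 2*L))² = -3 + (-4 + 2*L + I*√6)²)
(U(29, T(-3)) + 25*53)² = ((-3 + (-4 + 2*29 + I*√6)²) + 25*53)² = ((-3 + (-4 + 58 + I*√6)²) + 1325)² = ((-3 + (54 + I*√6)²) + 1325)² = (1322 + (54 + I*√6)²)²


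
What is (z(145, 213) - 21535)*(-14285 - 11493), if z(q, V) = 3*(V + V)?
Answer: 522184946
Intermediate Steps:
z(q, V) = 6*V (z(q, V) = 3*(2*V) = 6*V)
(z(145, 213) - 21535)*(-14285 - 11493) = (6*213 - 21535)*(-14285 - 11493) = (1278 - 21535)*(-25778) = -20257*(-25778) = 522184946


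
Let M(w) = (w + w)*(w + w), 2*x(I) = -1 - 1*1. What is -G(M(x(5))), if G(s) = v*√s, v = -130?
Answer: 260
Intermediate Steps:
x(I) = -1 (x(I) = (-1 - 1*1)/2 = (-1 - 1)/2 = (½)*(-2) = -1)
M(w) = 4*w² (M(w) = (2*w)*(2*w) = 4*w²)
G(s) = -130*√s
-G(M(x(5))) = -(-130)*√(4*(-1)²) = -(-130)*√(4*1) = -(-130)*√4 = -(-130)*2 = -1*(-260) = 260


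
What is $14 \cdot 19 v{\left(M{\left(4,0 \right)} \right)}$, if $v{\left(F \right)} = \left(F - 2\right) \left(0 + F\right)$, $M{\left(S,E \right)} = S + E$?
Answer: $2128$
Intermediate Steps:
$M{\left(S,E \right)} = E + S$
$v{\left(F \right)} = F \left(-2 + F\right)$ ($v{\left(F \right)} = \left(-2 + F\right) F = F \left(-2 + F\right)$)
$14 \cdot 19 v{\left(M{\left(4,0 \right)} \right)} = 14 \cdot 19 \left(0 + 4\right) \left(-2 + \left(0 + 4\right)\right) = 266 \cdot 4 \left(-2 + 4\right) = 266 \cdot 4 \cdot 2 = 266 \cdot 8 = 2128$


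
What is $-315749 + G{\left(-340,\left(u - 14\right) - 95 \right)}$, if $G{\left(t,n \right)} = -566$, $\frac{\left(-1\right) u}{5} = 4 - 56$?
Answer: $-316315$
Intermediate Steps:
$u = 260$ ($u = - 5 \left(4 - 56\right) = \left(-5\right) \left(-52\right) = 260$)
$-315749 + G{\left(-340,\left(u - 14\right) - 95 \right)} = -315749 - 566 = -316315$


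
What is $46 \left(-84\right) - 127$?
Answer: $-3991$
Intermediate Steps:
$46 \left(-84\right) - 127 = -3864 - 127 = -3991$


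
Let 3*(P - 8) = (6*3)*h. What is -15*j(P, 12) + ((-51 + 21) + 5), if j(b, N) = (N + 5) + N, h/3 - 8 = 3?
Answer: -460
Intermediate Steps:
h = 33 (h = 24 + 3*3 = 24 + 9 = 33)
P = 206 (P = 8 + ((6*3)*33)/3 = 8 + (18*33)/3 = 8 + (⅓)*594 = 8 + 198 = 206)
j(b, N) = 5 + 2*N (j(b, N) = (5 + N) + N = 5 + 2*N)
-15*j(P, 12) + ((-51 + 21) + 5) = -15*(5 + 2*12) + ((-51 + 21) + 5) = -15*(5 + 24) + (-30 + 5) = -15*29 - 25 = -435 - 25 = -460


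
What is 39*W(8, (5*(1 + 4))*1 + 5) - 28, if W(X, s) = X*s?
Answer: 9332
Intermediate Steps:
39*W(8, (5*(1 + 4))*1 + 5) - 28 = 39*(8*((5*(1 + 4))*1 + 5)) - 28 = 39*(8*((5*5)*1 + 5)) - 28 = 39*(8*(25*1 + 5)) - 28 = 39*(8*(25 + 5)) - 28 = 39*(8*30) - 28 = 39*240 - 28 = 9360 - 28 = 9332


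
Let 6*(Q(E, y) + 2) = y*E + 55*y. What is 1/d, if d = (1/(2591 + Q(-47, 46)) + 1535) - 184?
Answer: 7951/10741804 ≈ 0.00074019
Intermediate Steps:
Q(E, y) = -2 + 55*y/6 + E*y/6 (Q(E, y) = -2 + (y*E + 55*y)/6 = -2 + (E*y + 55*y)/6 = -2 + (55*y + E*y)/6 = -2 + (55*y/6 + E*y/6) = -2 + 55*y/6 + E*y/6)
d = 10741804/7951 (d = (1/(2591 + (-2 + (55/6)*46 + (⅙)*(-47)*46)) + 1535) - 184 = (1/(2591 + (-2 + 1265/3 - 1081/3)) + 1535) - 184 = (1/(2591 + 178/3) + 1535) - 184 = (1/(7951/3) + 1535) - 184 = (3/7951 + 1535) - 184 = 12204788/7951 - 184 = 10741804/7951 ≈ 1351.0)
1/d = 1/(10741804/7951) = 7951/10741804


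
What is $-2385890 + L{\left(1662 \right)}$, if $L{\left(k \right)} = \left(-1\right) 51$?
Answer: $-2385941$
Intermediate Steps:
$L{\left(k \right)} = -51$
$-2385890 + L{\left(1662 \right)} = -2385890 - 51 = -2385941$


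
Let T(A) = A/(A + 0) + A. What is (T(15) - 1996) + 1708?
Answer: -272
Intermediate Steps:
T(A) = 1 + A (T(A) = A/A + A = 1 + A)
(T(15) - 1996) + 1708 = ((1 + 15) - 1996) + 1708 = (16 - 1996) + 1708 = -1980 + 1708 = -272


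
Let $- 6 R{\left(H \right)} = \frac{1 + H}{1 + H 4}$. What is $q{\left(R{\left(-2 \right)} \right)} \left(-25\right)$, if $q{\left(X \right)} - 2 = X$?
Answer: $- \frac{2075}{42} \approx -49.405$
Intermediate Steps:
$R{\left(H \right)} = - \frac{1 + H}{6 \left(1 + 4 H\right)}$ ($R{\left(H \right)} = - \frac{\left(1 + H\right) \frac{1}{1 + H 4}}{6} = - \frac{\left(1 + H\right) \frac{1}{1 + 4 H}}{6} = - \frac{\frac{1}{1 + 4 H} \left(1 + H\right)}{6} = - \frac{1 + H}{6 \left(1 + 4 H\right)}$)
$q{\left(X \right)} = 2 + X$
$q{\left(R{\left(-2 \right)} \right)} \left(-25\right) = \left(2 + \frac{-1 - -2}{6 \left(1 + 4 \left(-2\right)\right)}\right) \left(-25\right) = \left(2 + \frac{-1 + 2}{6 \left(1 - 8\right)}\right) \left(-25\right) = \left(2 + \frac{1}{6} \frac{1}{-7} \cdot 1\right) \left(-25\right) = \left(2 + \frac{1}{6} \left(- \frac{1}{7}\right) 1\right) \left(-25\right) = \left(2 - \frac{1}{42}\right) \left(-25\right) = \frac{83}{42} \left(-25\right) = - \frac{2075}{42}$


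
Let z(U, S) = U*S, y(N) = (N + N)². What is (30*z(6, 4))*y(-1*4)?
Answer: 46080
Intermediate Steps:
y(N) = 4*N² (y(N) = (2*N)² = 4*N²)
z(U, S) = S*U
(30*z(6, 4))*y(-1*4) = (30*(4*6))*(4*(-1*4)²) = (30*24)*(4*(-4)²) = 720*(4*16) = 720*64 = 46080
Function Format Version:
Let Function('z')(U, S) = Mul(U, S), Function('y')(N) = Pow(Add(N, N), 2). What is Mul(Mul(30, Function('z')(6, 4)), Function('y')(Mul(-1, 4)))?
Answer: 46080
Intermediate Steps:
Function('y')(N) = Mul(4, Pow(N, 2)) (Function('y')(N) = Pow(Mul(2, N), 2) = Mul(4, Pow(N, 2)))
Function('z')(U, S) = Mul(S, U)
Mul(Mul(30, Function('z')(6, 4)), Function('y')(Mul(-1, 4))) = Mul(Mul(30, Mul(4, 6)), Mul(4, Pow(Mul(-1, 4), 2))) = Mul(Mul(30, 24), Mul(4, Pow(-4, 2))) = Mul(720, Mul(4, 16)) = Mul(720, 64) = 46080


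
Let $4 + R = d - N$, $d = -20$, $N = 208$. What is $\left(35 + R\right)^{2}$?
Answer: $38809$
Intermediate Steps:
$R = -232$ ($R = -4 - 228 = -232$)
$\left(35 + R\right)^{2} = \left(35 - 232\right)^{2} = \left(-197\right)^{2} = 38809$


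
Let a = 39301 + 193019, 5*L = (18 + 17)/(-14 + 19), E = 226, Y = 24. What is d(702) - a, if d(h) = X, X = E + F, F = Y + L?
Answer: -1160343/5 ≈ -2.3207e+5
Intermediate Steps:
L = 7/5 (L = ((18 + 17)/(-14 + 19))/5 = (35/5)/5 = (35*(1/5))/5 = (1/5)*7 = 7/5 ≈ 1.4000)
F = 127/5 (F = 24 + 7/5 = 127/5 ≈ 25.400)
X = 1257/5 (X = 226 + 127/5 = 1257/5 ≈ 251.40)
a = 232320
d(h) = 1257/5
d(702) - a = 1257/5 - 1*232320 = 1257/5 - 232320 = -1160343/5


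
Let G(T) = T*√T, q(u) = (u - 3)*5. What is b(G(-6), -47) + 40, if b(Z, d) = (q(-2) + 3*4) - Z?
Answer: 27 + 6*I*√6 ≈ 27.0 + 14.697*I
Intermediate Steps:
q(u) = -15 + 5*u (q(u) = (-3 + u)*5 = -15 + 5*u)
G(T) = T^(3/2)
b(Z, d) = -13 - Z (b(Z, d) = ((-15 + 5*(-2)) + 3*4) - Z = ((-15 - 10) + 12) - Z = (-25 + 12) - Z = -13 - Z)
b(G(-6), -47) + 40 = (-13 - (-6)^(3/2)) + 40 = (-13 - (-6)*I*√6) + 40 = (-13 + 6*I*√6) + 40 = 27 + 6*I*√6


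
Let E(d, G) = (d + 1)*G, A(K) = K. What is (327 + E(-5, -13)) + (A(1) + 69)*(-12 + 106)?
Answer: 6959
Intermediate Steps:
E(d, G) = G*(1 + d) (E(d, G) = (1 + d)*G = G*(1 + d))
(327 + E(-5, -13)) + (A(1) + 69)*(-12 + 106) = (327 - 13*(1 - 5)) + (1 + 69)*(-12 + 106) = (327 - 13*(-4)) + 70*94 = (327 + 52) + 6580 = 379 + 6580 = 6959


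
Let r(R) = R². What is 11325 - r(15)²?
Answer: -39300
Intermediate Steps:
11325 - r(15)² = 11325 - (15²)² = 11325 - 1*225² = 11325 - 1*50625 = 11325 - 50625 = -39300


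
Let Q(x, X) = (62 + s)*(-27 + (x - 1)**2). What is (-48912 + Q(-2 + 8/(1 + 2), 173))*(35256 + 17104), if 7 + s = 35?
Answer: -2687743520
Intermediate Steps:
s = 28 (s = -7 + 35 = 28)
Q(x, X) = -2430 + 90*(-1 + x)**2 (Q(x, X) = (62 + 28)*(-27 + (x - 1)**2) = 90*(-27 + (-1 + x)**2) = -2430 + 90*(-1 + x)**2)
(-48912 + Q(-2 + 8/(1 + 2), 173))*(35256 + 17104) = (-48912 + (-2430 + 90*(-1 + (-2 + 8/(1 + 2)))**2))*(35256 + 17104) = (-48912 + (-2430 + 90*(-1 + (-2 + 8/3))**2))*52360 = (-48912 + (-2430 + 90*(-1 + 2/3)**2))*52360 = (-48912 + (-2430 + 90*(-1/3)**2))*52360 = (-48912 + (-2430 + 90*(1/9)))*52360 = (-48912 + (-2430 + 10))*52360 = (-48912 - 2420)*52360 = -51332*52360 = -2687743520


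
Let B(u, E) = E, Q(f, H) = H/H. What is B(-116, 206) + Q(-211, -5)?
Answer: 207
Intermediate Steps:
Q(f, H) = 1
B(-116, 206) + Q(-211, -5) = 206 + 1 = 207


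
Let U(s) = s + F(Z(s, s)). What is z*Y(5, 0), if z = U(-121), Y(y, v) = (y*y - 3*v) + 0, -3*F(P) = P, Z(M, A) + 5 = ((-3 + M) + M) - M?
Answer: -1950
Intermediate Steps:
Z(M, A) = -8 + M (Z(M, A) = -5 + (((-3 + M) + M) - M) = -5 + ((-3 + 2*M) - M) = -5 + (-3 + M) = -8 + M)
F(P) = -P/3
Y(y, v) = y² - 3*v (Y(y, v) = (y² - 3*v) + 0 = y² - 3*v)
U(s) = 8/3 + 2*s/3 (U(s) = s - (-8 + s)/3 = s + (8/3 - s/3) = 8/3 + 2*s/3)
z = -78 (z = 8/3 + (⅔)*(-121) = 8/3 - 242/3 = -78)
z*Y(5, 0) = -78*(5² - 3*0) = -78*(25 + 0) = -78*25 = -1950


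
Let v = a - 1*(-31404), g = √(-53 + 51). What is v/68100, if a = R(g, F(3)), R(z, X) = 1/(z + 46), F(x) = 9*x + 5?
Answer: 33256859/72117900 - I*√2/144235800 ≈ 0.46115 - 9.8049e-9*I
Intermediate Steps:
g = I*√2 (g = √(-2) = I*√2 ≈ 1.4142*I)
F(x) = 5 + 9*x
R(z, X) = 1/(46 + z)
a = 1/(46 + I*√2) ≈ 0.021719 - 0.00066771*I
v = 33256859/1059 - I*√2/2118 (v = (23/1059 - I*√2/2118) - 1*(-31404) = (23/1059 - I*√2/2118) + 31404 = 33256859/1059 - I*√2/2118 ≈ 31404.0 - 0.00066771*I)
v/68100 = (33256859/1059 - I*√2/2118)/68100 = (33256859/1059 - I*√2/2118)*(1/68100) = 33256859/72117900 - I*√2/144235800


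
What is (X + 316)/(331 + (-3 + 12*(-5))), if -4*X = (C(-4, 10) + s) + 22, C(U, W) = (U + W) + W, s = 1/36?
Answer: 44135/38592 ≈ 1.1436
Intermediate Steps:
s = 1/36 (s = 1*(1/36) = 1/36 ≈ 0.027778)
C(U, W) = U + 2*W
X = -1369/144 (X = -(((-4 + 2*10) + 1/36) + 22)/4 = -(((-4 + 20) + 1/36) + 22)/4 = -((16 + 1/36) + 22)/4 = -(577/36 + 22)/4 = -1/4*1369/36 = -1369/144 ≈ -9.5069)
(X + 316)/(331 + (-3 + 12*(-5))) = (-1369/144 + 316)/(331 + (-3 + 12*(-5))) = 44135/(144*(331 + (-3 - 60))) = 44135/(144*(331 - 63)) = (44135/144)/268 = (44135/144)*(1/268) = 44135/38592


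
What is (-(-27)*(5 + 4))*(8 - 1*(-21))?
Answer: 7047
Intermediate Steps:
(-(-27)*(5 + 4))*(8 - 1*(-21)) = (-(-27)*9)*(8 + 21) = -9*(-27)*29 = 243*29 = 7047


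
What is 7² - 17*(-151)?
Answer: 2616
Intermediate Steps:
7² - 17*(-151) = 49 + 2567 = 2616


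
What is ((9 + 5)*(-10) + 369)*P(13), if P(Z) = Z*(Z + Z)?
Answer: 77402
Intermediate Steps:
P(Z) = 2*Z² (P(Z) = Z*(2*Z) = 2*Z²)
((9 + 5)*(-10) + 369)*P(13) = ((9 + 5)*(-10) + 369)*(2*13²) = (14*(-10) + 369)*(2*169) = (-140 + 369)*338 = 229*338 = 77402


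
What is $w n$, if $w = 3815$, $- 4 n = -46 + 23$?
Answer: $\frac{87745}{4} \approx 21936.0$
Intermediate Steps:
$n = \frac{23}{4}$ ($n = - \frac{-46 + 23}{4} = \left(- \frac{1}{4}\right) \left(-23\right) = \frac{23}{4} \approx 5.75$)
$w n = 3815 \cdot \frac{23}{4} = \frac{87745}{4}$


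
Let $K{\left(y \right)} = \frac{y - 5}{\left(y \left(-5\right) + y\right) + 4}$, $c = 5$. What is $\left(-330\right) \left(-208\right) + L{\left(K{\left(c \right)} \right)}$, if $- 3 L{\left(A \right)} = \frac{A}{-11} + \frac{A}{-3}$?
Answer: $68640$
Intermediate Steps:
$K{\left(y \right)} = \frac{-5 + y}{4 - 4 y}$ ($K{\left(y \right)} = \frac{-5 + y}{\left(- 5 y + y\right) + 4} = \frac{-5 + y}{- 4 y + 4} = \frac{-5 + y}{4 - 4 y}$)
$L{\left(A \right)} = \frac{14 A}{99}$ ($L{\left(A \right)} = - \frac{\frac{A}{-11} + \frac{A}{-3}}{3} = - \frac{A \left(- \frac{1}{11}\right) + A \left(- \frac{1}{3}\right)}{3} = - \frac{- \frac{A}{11} - \frac{A}{3}}{3} = - \frac{\left(- \frac{14}{33}\right) A}{3} = \frac{14 A}{99}$)
$\left(-330\right) \left(-208\right) + L{\left(K{\left(c \right)} \right)} = \left(-330\right) \left(-208\right) + \frac{14 \frac{5 - 5}{4 \left(-1 + 5\right)}}{99} = 68640 + \frac{14 \frac{5 - 5}{4 \cdot 4}}{99} = 68640 + \frac{14 \cdot \frac{1}{4} \cdot \frac{1}{4} \cdot 0}{99} = 68640 + \frac{14}{99} \cdot 0 = 68640 + 0 = 68640$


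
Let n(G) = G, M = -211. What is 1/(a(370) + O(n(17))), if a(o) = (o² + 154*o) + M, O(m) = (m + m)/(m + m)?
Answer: 1/193670 ≈ 5.1634e-6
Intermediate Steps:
O(m) = 1 (O(m) = (2*m)/((2*m)) = (2*m)*(1/(2*m)) = 1)
a(o) = -211 + o² + 154*o (a(o) = (o² + 154*o) - 211 = -211 + o² + 154*o)
1/(a(370) + O(n(17))) = 1/((-211 + 370² + 154*370) + 1) = 1/((-211 + 136900 + 56980) + 1) = 1/(193669 + 1) = 1/193670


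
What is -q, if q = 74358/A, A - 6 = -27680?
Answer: 37179/13837 ≈ 2.6869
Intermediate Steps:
A = -27674 (A = 6 - 27680 = -27674)
q = -37179/13837 (q = 74358/(-27674) = 74358*(-1/27674) = -37179/13837 ≈ -2.6869)
-q = -1*(-37179/13837) = 37179/13837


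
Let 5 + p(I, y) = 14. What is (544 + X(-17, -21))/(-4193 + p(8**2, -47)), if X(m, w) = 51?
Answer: -595/4184 ≈ -0.14221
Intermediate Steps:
p(I, y) = 9 (p(I, y) = -5 + 14 = 9)
(544 + X(-17, -21))/(-4193 + p(8**2, -47)) = (544 + 51)/(-4193 + 9) = 595/(-4184) = 595*(-1/4184) = -595/4184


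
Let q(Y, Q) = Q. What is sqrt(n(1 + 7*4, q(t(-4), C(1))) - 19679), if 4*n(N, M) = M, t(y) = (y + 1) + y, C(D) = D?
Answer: I*sqrt(78715)/2 ≈ 140.28*I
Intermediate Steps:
t(y) = 1 + 2*y (t(y) = (1 + y) + y = 1 + 2*y)
n(N, M) = M/4
sqrt(n(1 + 7*4, q(t(-4), C(1))) - 19679) = sqrt((1/4)*1 - 19679) = sqrt(1/4 - 19679) = sqrt(-78715/4) = I*sqrt(78715)/2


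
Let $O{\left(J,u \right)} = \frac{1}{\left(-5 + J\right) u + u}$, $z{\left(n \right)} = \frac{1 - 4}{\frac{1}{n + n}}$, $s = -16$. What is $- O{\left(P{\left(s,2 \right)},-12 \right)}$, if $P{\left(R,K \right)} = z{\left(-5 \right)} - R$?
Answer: $\frac{1}{504} \approx 0.0019841$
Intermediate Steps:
$z{\left(n \right)} = - 6 n$ ($z{\left(n \right)} = - \frac{3}{\frac{1}{2 n}} = - \frac{3}{\frac{1}{2} \frac{1}{n}} = - 3 \cdot 2 n = - 6 n$)
$P{\left(R,K \right)} = 30 - R$ ($P{\left(R,K \right)} = \left(-6\right) \left(-5\right) - R = 30 - R$)
$O{\left(J,u \right)} = \frac{1}{u + u \left(-5 + J\right)}$ ($O{\left(J,u \right)} = \frac{1}{u \left(-5 + J\right) + u} = \frac{1}{u + u \left(-5 + J\right)}$)
$- O{\left(P{\left(s,2 \right)},-12 \right)} = - \frac{1}{\left(-12\right) \left(-4 + \left(30 - -16\right)\right)} = - \frac{-1}{12 \left(-4 + \left(30 + 16\right)\right)} = - \frac{-1}{12 \left(-4 + 46\right)} = - \frac{-1}{12 \cdot 42} = \left(-1\right) \left(- \frac{1}{504}\right) = \frac{1}{504}$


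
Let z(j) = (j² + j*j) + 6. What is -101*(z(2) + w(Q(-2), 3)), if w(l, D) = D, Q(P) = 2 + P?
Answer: -1717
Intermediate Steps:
z(j) = 6 + 2*j² (z(j) = (j² + j²) + 6 = 2*j² + 6 = 6 + 2*j²)
-101*(z(2) + w(Q(-2), 3)) = -101*((6 + 2*2²) + 3) = -101*((6 + 2*4) + 3) = -101*((6 + 8) + 3) = -101*(14 + 3) = -101*17 = -1717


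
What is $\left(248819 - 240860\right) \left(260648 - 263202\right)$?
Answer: $-20327286$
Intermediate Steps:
$\left(248819 - 240860\right) \left(260648 - 263202\right) = 7959 \left(-2554\right) = -20327286$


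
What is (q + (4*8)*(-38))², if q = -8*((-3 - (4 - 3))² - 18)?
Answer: 1440000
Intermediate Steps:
q = 16 (q = -8*((-3 - 1*1)² - 18) = -8*((-3 - 1)² - 18) = -8*((-4)² - 18) = -8*(16 - 18) = -8*(-2) = 16)
(q + (4*8)*(-38))² = (16 + (4*8)*(-38))² = (16 + 32*(-38))² = (16 - 1216)² = (-1200)² = 1440000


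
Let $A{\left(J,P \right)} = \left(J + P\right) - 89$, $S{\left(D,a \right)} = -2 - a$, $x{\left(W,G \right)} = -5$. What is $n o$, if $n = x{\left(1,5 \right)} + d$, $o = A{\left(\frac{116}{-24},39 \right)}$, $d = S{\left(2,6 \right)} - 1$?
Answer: $\frac{2303}{3} \approx 767.67$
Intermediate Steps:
$d = -9$ ($d = \left(-2 - 6\right) - 1 = -8 - 1 = -9$)
$A{\left(J,P \right)} = -89 + J + P$
$o = - \frac{329}{6}$ ($o = -89 + \frac{116}{-24} + 39 = -89 + 116 \left(- \frac{1}{24}\right) + 39 = -89 - \frac{29}{6} + 39 = - \frac{329}{6} \approx -54.833$)
$n = -14$ ($n = -5 - 9 = -14$)
$n o = \left(-14\right) \left(- \frac{329}{6}\right) = \frac{2303}{3}$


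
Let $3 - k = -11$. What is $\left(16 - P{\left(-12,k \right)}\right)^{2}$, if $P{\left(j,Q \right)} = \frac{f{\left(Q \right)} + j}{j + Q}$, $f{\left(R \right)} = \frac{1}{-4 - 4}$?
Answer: $\frac{124609}{256} \approx 486.75$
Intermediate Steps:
$k = 14$ ($k = 3 - -11 = 3 + 11 = 14$)
$f{\left(R \right)} = - \frac{1}{8}$ ($f{\left(R \right)} = \frac{1}{-8} = - \frac{1}{8}$)
$P{\left(j,Q \right)} = \frac{- \frac{1}{8} + j}{Q + j}$ ($P{\left(j,Q \right)} = \frac{- \frac{1}{8} + j}{j + Q} = \frac{- \frac{1}{8} + j}{Q + j}$)
$\left(16 - P{\left(-12,k \right)}\right)^{2} = \left(16 - \frac{- \frac{1}{8} - 12}{14 - 12}\right)^{2} = \left(16 - \frac{1}{2} \left(- \frac{97}{8}\right)\right)^{2} = \left(16 - - \frac{97}{16}\right)^{2} = \left(16 + \frac{97}{16}\right)^{2} = \left(\frac{353}{16}\right)^{2} = \frac{124609}{256}$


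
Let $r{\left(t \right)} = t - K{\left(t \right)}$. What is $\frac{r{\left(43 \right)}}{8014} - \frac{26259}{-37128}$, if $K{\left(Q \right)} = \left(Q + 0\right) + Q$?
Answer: $\frac{34807187}{49590632} \approx 0.70189$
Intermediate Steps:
$K{\left(Q \right)} = 2 Q$ ($K{\left(Q \right)} = Q + Q = 2 Q$)
$r{\left(t \right)} = - t$ ($r{\left(t \right)} = t - 2 t = - t$)
$\frac{r{\left(43 \right)}}{8014} - \frac{26259}{-37128} = \frac{\left(-1\right) 43}{8014} - \frac{26259}{-37128} = \left(-43\right) \frac{1}{8014} - - \frac{8753}{12376} = - \frac{43}{8014} + \frac{8753}{12376} = \frac{34807187}{49590632}$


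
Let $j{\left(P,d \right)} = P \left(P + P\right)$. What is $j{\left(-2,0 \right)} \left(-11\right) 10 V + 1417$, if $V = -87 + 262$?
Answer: $-152583$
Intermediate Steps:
$V = 175$
$j{\left(P,d \right)} = 2 P^{2}$ ($j{\left(P,d \right)} = P 2 P = 2 P^{2}$)
$j{\left(-2,0 \right)} \left(-11\right) 10 V + 1417 = 2 \left(-2\right)^{2} \left(-11\right) 10 \cdot 175 + 1417 = 2 \cdot 4 \left(-11\right) 10 \cdot 175 + 1417 = 8 \left(-11\right) 10 \cdot 175 + 1417 = \left(-88\right) 10 \cdot 175 + 1417 = \left(-880\right) 175 + 1417 = -154000 + 1417 = -152583$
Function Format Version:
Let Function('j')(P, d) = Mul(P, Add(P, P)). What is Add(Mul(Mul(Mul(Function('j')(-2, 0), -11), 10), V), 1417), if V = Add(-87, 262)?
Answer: -152583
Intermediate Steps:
V = 175
Function('j')(P, d) = Mul(2, Pow(P, 2)) (Function('j')(P, d) = Mul(P, Mul(2, P)) = Mul(2, Pow(P, 2)))
Add(Mul(Mul(Mul(Function('j')(-2, 0), -11), 10), V), 1417) = Add(Mul(Mul(Mul(Mul(2, Pow(-2, 2)), -11), 10), 175), 1417) = Add(Mul(Mul(Mul(Mul(2, 4), -11), 10), 175), 1417) = Add(Mul(Mul(Mul(8, -11), 10), 175), 1417) = Add(Mul(Mul(-88, 10), 175), 1417) = Add(Mul(-880, 175), 1417) = Add(-154000, 1417) = -152583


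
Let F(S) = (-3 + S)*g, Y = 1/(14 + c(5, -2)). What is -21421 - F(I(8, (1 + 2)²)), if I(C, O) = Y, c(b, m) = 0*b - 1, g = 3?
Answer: -278359/13 ≈ -21412.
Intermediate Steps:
c(b, m) = -1 (c(b, m) = 0 - 1 = -1)
Y = 1/13 (Y = 1/(14 - 1) = 1/13 ≈ 0.076923)
I(C, O) = 1/13
F(S) = -9 + 3*S (F(S) = (-3 + S)*3 = -9 + 3*S)
-21421 - F(I(8, (1 + 2)²)) = -21421 - (-9 + 3*(1/13)) = -21421 - (-9 + 3/13) = -21421 - 1*(-114/13) = -21421 + 114/13 = -278359/13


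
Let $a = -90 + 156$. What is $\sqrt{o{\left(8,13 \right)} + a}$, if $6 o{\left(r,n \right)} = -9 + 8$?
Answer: $\frac{\sqrt{2370}}{6} \approx 8.1138$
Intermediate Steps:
$o{\left(r,n \right)} = - \frac{1}{6}$ ($o{\left(r,n \right)} = \frac{-9 + 8}{6} = \frac{1}{6} \left(-1\right) = - \frac{1}{6}$)
$a = 66$
$\sqrt{o{\left(8,13 \right)} + a} = \sqrt{- \frac{1}{6} + 66} = \sqrt{\frac{395}{6}} = \frac{\sqrt{2370}}{6}$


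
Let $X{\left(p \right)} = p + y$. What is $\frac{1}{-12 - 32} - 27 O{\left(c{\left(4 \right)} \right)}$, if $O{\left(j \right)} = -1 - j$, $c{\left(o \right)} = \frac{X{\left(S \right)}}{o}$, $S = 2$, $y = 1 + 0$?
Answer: $\frac{1039}{22} \approx 47.227$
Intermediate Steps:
$y = 1$
$X{\left(p \right)} = 1 + p$ ($X{\left(p \right)} = p + 1 = 1 + p$)
$c{\left(o \right)} = \frac{3}{o}$ ($c{\left(o \right)} = \frac{1 + 2}{o} = \frac{3}{o}$)
$\frac{1}{-12 - 32} - 27 O{\left(c{\left(4 \right)} \right)} = \frac{1}{-12 - 32} - 27 \left(-1 - \frac{3}{4}\right) = \frac{1}{-44} - 27 \left(-1 - 3 \cdot \frac{1}{4}\right) = - \frac{1}{44} - 27 \left(-1 - \frac{3}{4}\right) = - \frac{1}{44} - - \frac{189}{4} = - \frac{1}{44} + \frac{189}{4} = \frac{1039}{22}$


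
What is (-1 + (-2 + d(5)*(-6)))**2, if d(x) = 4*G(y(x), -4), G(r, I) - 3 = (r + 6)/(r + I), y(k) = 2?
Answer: 441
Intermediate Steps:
G(r, I) = 3 + (6 + r)/(I + r) (G(r, I) = 3 + (r + 6)/(r + I) = 3 + (6 + r)/(I + r))
d(x) = -4 (d(x) = 4*((6 + 3*(-4) + 4*2)/(-4 + 2)) = 4*((6 - 12 + 8)/(-2)) = 4*(-1/2*2) = 4*(-1) = -4)
(-1 + (-2 + d(5)*(-6)))**2 = (-1 + (-2 - 4*(-6)))**2 = (-1 + (-2 + 24))**2 = (-1 + 22)**2 = 21**2 = 441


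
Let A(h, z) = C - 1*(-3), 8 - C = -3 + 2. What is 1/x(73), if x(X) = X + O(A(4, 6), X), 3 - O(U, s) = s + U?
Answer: -⅑ ≈ -0.11111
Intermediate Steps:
C = 9 (C = 8 - (-3 + 2) = 8 - 1*(-1) = 8 + 1 = 9)
A(h, z) = 12 (A(h, z) = 9 - 1*(-3) = 9 + 3 = 12)
O(U, s) = 3 - U - s (O(U, s) = 3 - (s + U) = 3 - (U + s) = 3 + (-U - s) = 3 - U - s)
x(X) = -9 (x(X) = X + (3 - 1*12 - X) = X + (3 - 12 - X) = X + (-9 - X) = -9)
1/x(73) = 1/(-9) = -⅑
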